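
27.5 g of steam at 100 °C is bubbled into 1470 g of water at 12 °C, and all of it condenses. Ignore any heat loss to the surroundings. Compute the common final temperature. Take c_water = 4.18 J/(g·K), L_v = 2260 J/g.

Taking heat into each body as positive, Σ m c ΔT = 0:
condense steam: −27.5·2260 = −62150; condensed water 100 °C→T: 114.95(T − 100); original water: 6144.6(T − 12)
6259.5 T = 62150 + 11495 + 73735 = 147380
T ≈ 23.54 °C (< 100 °C, so full condensation is consistent).

T_f ≈ 23.5 °C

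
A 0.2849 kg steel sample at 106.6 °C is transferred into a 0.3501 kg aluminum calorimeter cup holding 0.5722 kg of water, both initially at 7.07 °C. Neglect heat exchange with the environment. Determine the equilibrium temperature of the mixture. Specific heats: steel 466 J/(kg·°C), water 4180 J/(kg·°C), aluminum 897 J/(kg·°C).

T_f ≈ 11.7 °C

Conservation of energy gives ΣQ = 0:
0.2849·466·(T − 106.6) + 0.5722·4180·(T − 7.07) + 0.3501·897·(T − 7.07) = 0
2838.6 T = 33283
T = 33283 / 2838.6 = 11.7 °C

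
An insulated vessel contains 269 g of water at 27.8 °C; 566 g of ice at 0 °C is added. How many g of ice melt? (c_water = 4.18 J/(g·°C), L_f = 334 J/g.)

m_melted ≈ 93.6 g

Cooling the water to 0 °C releases 269×4.18×27.8 = 31259 J.
To melt every bit of ice: 566×334 = 189044 J.
31259 J < 189044 J, so only part of the ice melts and the system sits at 0 °C.
m_melt = 31259 / L_f = 93.59 g.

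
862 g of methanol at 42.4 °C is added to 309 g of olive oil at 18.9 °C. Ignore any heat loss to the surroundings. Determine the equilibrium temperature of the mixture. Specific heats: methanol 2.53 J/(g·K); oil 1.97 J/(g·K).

T_f ≈ 37.3 °C

Taking heat into each body as positive, Σ m c ΔT = 0:
862·2.53·(T − 42.4) + 309·1.97·(T − 18.9) = 0
(2180.9 + 608.73) T = 2180.9·42.4 + 608.73·18.9
T = 103973/2789.6 ≈ 37.27 °C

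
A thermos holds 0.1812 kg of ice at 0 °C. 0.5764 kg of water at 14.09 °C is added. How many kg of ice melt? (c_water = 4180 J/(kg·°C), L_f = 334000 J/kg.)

Heat available from the water dropping to 0 °C: 0.5764·4180·14.09 = 33948 J.
To melt every bit of ice: 0.1812·334000 = 60521 J.
33948 J < 60521 J, so only part of the ice melts and the system sits at 0 °C.
m_melted·334000 = 33948  ⇒  m_melted ≈ 0.1016 kg.

m_melted ≈ 0.102 kg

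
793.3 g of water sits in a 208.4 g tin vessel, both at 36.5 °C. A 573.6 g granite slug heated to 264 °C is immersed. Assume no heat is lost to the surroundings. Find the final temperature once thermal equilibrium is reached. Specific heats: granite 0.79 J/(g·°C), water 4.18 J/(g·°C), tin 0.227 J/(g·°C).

T_f ≈ 63.5 °C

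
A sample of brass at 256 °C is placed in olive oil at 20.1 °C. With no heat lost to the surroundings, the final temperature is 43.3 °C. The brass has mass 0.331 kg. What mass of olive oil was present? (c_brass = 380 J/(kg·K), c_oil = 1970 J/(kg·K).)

m ≈ 0.585 kg

Conservation of energy gives ΣQ = 0:
0.331×380×(43.3 − 256) + m×1970×(43.3 − 20.1) = 0
45704 m = 26753
m = 26753/45704 ≈ 0.5854 kg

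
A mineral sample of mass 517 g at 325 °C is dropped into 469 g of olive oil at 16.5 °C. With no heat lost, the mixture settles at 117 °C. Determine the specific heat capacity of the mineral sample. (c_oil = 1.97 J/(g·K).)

c ≈ 0.863 J/(g·K)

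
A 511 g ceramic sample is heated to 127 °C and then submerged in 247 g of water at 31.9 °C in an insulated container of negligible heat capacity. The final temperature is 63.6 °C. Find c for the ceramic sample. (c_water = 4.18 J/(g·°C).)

c ≈ 1.01 J/(g·°C)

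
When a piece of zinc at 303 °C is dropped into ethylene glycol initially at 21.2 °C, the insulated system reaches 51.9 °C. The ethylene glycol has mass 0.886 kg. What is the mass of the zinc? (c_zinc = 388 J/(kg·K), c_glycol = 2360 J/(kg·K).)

Setting the total heat transfer to zero:
m·388·(51.9 − 303) + 0.886·2360·(51.9 − 21.2) = 0
-97427 m = -64192
m = -64192/-97427 ≈ 0.6589 kg

m ≈ 0.659 kg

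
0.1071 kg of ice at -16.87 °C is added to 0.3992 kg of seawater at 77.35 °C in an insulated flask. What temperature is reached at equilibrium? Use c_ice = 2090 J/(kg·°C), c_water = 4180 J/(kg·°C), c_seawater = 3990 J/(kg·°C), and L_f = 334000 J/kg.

Heat gained plus heat lost sum to zero:
warm ice to 0 °C: 0.1071·2090·(0 − (-16.87)) = 3776.2; latent heat to melt: 0.1071·334000 = 35771; meltwater 0→T: 0.1071·4180·T = 447.68 T; seawater cools: 0.3992·3990·(T − 77.35) = 1592.8(T − 77.35)
2040.5 T = 123204 − 39548 = 83656
T ≈ 41.00 °C. Since T > 0 °C, the all-ice-melts assumption holds.

T_f ≈ 41.0 °C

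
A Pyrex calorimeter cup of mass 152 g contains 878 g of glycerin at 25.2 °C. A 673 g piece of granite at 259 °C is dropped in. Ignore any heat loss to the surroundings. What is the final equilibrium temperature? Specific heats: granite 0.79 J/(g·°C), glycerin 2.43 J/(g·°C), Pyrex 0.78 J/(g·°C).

T_f ≈ 69.9 °C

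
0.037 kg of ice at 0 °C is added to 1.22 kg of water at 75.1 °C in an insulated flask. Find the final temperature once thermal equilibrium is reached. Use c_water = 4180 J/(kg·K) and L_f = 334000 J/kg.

Sum of m c ΔT and latent-heat terms is zero:
latent heat to melt: 0.037×334000 = 12358
  warm the meltwater: 154.66 T
  water cools: 1.22×4180×(T − 75.1) = 5099.6(T − 75.1)
5254.3 T = 382980 − 12358 = 370622
T ≈ 70.54 °C. Since T > 0 °C, the all-ice-melts assumption holds.

T_f ≈ 70.5 °C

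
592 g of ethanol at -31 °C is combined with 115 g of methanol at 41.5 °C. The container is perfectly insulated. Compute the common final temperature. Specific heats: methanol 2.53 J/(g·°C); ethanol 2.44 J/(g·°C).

T_f ≈ -18.8 °C

Let T be the final temperature. ΣQ_i = 0:
115×2.53×(T − 41.5) + 592×2.44×(T − (-31)) = 0
290.95(T − 41.5) + 1444.5(T − (-31)) = 0
1735.4 T = -32704
T = -32704/1735.4 ≈ -18.85 °C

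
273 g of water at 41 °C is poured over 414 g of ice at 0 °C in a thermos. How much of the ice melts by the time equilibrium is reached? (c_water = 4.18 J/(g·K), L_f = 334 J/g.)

m_melted ≈ 140 g

Cooling the water to 0 °C releases 273·4.18·41 = 46787 J.
Fully melting the ice requires m_ice L_f = 414·334 = 138276 J.
46787 J < 138276 J, so only part of the ice melts and the system sits at 0 °C.
m_melt = 46787 / L_f = 140.1 g.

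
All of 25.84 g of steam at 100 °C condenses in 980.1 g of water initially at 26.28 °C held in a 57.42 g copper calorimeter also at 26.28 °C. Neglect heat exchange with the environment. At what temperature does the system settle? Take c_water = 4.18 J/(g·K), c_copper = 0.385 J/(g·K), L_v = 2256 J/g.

Setting the total heat transfer to zero:
condense steam: −25.84·2256 = −58295; condensate cools 100→T: 25.84·4.18·(T − 100) = 108.01(T − 100); original water: 4096.8(T − 26.28); cup: 22.11(T − 26.28)
4226.9 T = 58295 + 10801 + 108245 = 177342
T ≈ 41.96 °C, under the boiling point, so the assumption holds.

T_f ≈ 42.0 °C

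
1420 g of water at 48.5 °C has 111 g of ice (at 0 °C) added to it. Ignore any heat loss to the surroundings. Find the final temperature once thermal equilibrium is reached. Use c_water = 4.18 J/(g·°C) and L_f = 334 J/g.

T_f ≈ 39.2 °C

Net heat exchanged in the isolated system is zero:
fusion: m_ice L_f = 111·334 = 37074
  meltwater 0→T: 111·4.18·T = 463.98 T
  water: 5935.6(T − 48.5)
6399.6 T = 287877 − 37074 = 250803
T ≈ 39.19 °C. Since T > 0 °C, the all-ice-melts assumption holds.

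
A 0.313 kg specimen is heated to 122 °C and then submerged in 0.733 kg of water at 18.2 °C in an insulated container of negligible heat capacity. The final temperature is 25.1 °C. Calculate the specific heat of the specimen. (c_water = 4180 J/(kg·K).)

c ≈ 697 J/(kg·K)

Heat lost by the specimen = heat gained by the water:
0.313·c·(122 − 25.1) = 0.733·4180·(25.1 − 18.2)
30.33 c = 21141  ⇒  c ≈ 697 J/(kg·K)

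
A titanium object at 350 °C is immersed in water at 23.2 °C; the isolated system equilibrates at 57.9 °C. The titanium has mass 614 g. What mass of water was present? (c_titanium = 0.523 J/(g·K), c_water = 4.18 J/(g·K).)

Taking heat into each body as positive, Σ m c ΔT = 0:
614×0.523×(57.9 − 350) + m×4.18×(57.9 − 23.2) = 0
145.05 m = 93800
m = 93800/145.05 ≈ 646.7 g

m ≈ 647 g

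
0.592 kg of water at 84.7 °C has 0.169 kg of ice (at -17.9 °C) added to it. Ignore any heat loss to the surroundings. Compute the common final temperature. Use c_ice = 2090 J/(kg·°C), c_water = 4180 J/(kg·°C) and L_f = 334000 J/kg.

T_f ≈ 46.2 °C

Let T be the final temperature. ΣQ_i = 0:
warm ice to 0 °C: 0.169·2090·(0 − (-17.9)) = 6322.5
  fusion: m_ice L_f = 0.169·334000 = 56446
  warm the meltwater: 706.42 T
  water cools: 0.592·4180·(T − 84.7) = 2474.6(T − 84.7)
3181 T = 209595 − 62768 = 146827
T ≈ 46.16 °C — above 0 °C, consistent with complete melting.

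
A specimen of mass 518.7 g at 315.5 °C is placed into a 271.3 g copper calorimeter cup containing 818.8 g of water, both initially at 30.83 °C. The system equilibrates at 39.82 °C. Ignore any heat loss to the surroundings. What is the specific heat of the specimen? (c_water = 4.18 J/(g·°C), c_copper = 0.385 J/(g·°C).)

c ≈ 0.222 J/(g·°C)

Heat gained plus heat lost sum to zero:
518.7·c·(39.82 − 315.5) + 818.8·4.18·(39.82 − 30.83) + 271.3·0.385·(39.82 − 30.83) = 0
-142995 c = -31708
c = -31708/-142995 ≈ 0.2217 J/(g·°C)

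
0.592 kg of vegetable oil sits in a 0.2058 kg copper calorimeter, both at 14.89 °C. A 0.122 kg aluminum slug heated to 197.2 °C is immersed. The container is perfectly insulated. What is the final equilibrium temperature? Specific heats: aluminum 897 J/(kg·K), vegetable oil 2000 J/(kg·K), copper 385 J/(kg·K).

T_f ≈ 29.4 °C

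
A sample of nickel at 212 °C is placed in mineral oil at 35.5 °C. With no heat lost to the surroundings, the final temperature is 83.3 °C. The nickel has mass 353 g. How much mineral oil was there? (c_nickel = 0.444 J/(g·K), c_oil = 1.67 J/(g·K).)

m ≈ 253 g

Let T be the final temperature. ΣQ_i = 0:
353×0.444×(83.3 − 212) + m×1.67×(83.3 − 35.5) = 0
79.83 m = 20171
m = 20171/79.83 ≈ 252.7 g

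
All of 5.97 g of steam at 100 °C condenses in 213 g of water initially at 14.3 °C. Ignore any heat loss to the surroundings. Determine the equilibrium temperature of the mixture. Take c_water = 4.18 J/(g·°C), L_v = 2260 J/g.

Conservation of energy gives ΣQ = 0:
steam→water at 100 °C releases m L_v = 5.97·2260 = 13492
  condensed water 100 °C→T: 24.95(T − 100)
  water warms: 213·4.18·(T − 14.3) = 890.34(T − 14.3)
915.29 T = 13492 + 2495.5 + 12732 = 28720
T ≈ 31.38 °C, under the boiling point, so the assumption holds.

T_f ≈ 31.4 °C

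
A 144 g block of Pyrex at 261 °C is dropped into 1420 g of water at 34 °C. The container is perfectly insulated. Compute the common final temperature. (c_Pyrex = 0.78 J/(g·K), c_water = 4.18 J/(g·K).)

T_f ≈ 38.2 °C

T_f is the heat-capacity-weighted average of the initial temperatures:
T_f = (112.32*261 + 5935.6*34) / (112.32 + 5935.6)
    = 231126 / 6047.9 ≈ 38.22 °C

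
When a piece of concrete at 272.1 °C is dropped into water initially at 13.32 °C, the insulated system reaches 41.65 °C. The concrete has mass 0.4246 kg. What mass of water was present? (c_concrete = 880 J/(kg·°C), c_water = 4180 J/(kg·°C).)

|Q_concrete| = |Q_water|:
0.4246·880·(272.1 − 41.65) = m·4180·(41.65 − 13.32)
118419 m = 86107  ⇒  m ≈ 0.7271 kg

m ≈ 0.727 kg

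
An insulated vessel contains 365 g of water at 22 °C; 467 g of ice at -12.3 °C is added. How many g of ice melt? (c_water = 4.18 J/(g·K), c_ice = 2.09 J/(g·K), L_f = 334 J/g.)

m_melted ≈ 64.6 g

Water can give up m c ΔT = 365×4.18×22 = 33565 J before reaching 0 °C.
Of that, 467×2.09×12.3 = 12005 J goes to bring the ice to 0 °C, leaving 21560 J.
Fully melting the ice requires m_ice L_f = 467×334 = 155978 J.
21560 J < 155978 J, so only part of the ice melts and the system sits at 0 °C.
Mass melted = 21560/334 ≈ 64.55 g.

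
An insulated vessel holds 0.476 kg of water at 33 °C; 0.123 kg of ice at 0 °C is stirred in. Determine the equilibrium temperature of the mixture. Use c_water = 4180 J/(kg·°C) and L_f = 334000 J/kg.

Let T be the final temperature. ΣQ_i = 0:
melt ice: 0.123×334000 = 41082
  meltwater 0→T: 0.123×4180×T = 514.14 T
  water cools: 0.476×4180×(T − 33) = 1989.7(T − 33)
2503.8 T = 65659 − 41082 = 24577
T ≈ 9.82 °C — above 0 °C, consistent with complete melting.

T_f ≈ 9.8 °C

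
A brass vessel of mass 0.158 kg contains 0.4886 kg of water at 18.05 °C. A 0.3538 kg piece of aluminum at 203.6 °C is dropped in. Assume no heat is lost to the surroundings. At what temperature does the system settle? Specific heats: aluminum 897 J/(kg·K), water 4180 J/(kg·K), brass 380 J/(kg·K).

Let T be the final temperature. ΣQ_i = 0:
0.3538×897×(T − 203.6) + 0.4886×4180×(T − 18.05) + 0.158×380×(T − 18.05) = 0
317.36(T − 203.6) + 2042.3(T − 18.05) + 60.04(T − 18.05) = 0
2419.7 T = 102562
T = 102562 / 2419.7 = 42.4 °C

T_f ≈ 42.4 °C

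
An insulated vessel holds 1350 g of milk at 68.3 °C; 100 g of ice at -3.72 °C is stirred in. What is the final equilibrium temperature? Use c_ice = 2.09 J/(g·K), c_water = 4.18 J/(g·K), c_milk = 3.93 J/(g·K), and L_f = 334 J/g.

Energy balance with sensible and latent terms:
ice -3.72→0 °C: 100×2.09×3.72 = 777.48
  fusion: m_ice L_f = 100×334 = 33400
  meltwater 0→T: 100×4.18×T = 418 T
  milk cools: 1350×3.93×(T − 68.3) = 5305.5(T − 68.3)
5723.5 T = 362366 − 34177 = 328188
T ≈ 57.34 °C (positive, so assuming full melt was valid).

T_f ≈ 57.3 °C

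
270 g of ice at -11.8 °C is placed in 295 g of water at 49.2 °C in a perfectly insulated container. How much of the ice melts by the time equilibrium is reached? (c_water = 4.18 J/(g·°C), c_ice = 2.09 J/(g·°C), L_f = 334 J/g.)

Heat available from the water dropping to 0 °C: 295·4.18·49.2 = 60669 J.
Of that, 270·2.09·11.8 = 6658.7 J goes to bring the ice to 0 °C, leaving 54010 J.
Fully melting the ice requires m_ice L_f = 270·334 = 90180 J.
Since 54010 < 90180 J, not all the ice melts; equilibrium is at 0 °C.
m_melt = 54010 / L_f = 161.7 g.

m_melted ≈ 162 g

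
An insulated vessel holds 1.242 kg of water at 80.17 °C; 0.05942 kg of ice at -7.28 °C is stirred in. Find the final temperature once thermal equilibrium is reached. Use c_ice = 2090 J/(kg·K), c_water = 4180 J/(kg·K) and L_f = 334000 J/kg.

Setting the total heat transfer to zero:
ice -7.28→0 °C: 0.05942×2090×7.28 = 904.09
  latent heat to melt: 0.05942×334000 = 19846
  meltwater 0→T: 0.05942×4180×T = 248.38 T
  water cools: 1.242×4180×(T − 80.17) = 5191.6(T − 80.17)
5439.9 T = 416207 − 20750 = 395457
T ≈ 72.70 °C (positive, so assuming full melt was valid).

T_f ≈ 72.7 °C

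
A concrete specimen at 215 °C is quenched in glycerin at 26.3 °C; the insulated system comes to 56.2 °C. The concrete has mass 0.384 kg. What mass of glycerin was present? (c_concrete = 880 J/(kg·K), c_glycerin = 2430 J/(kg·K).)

m ≈ 0.739 kg

Taking heat into each body as positive, Σ m c ΔT = 0:
0.384·880·(56.2 − 215) + m·2430·(56.2 − 26.3) = 0
72657 m = 53662
m = 53662/72657 ≈ 0.7386 kg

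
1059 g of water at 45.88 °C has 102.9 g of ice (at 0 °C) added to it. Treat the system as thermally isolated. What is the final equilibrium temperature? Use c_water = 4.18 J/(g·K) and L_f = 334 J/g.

T_f ≈ 34.7 °C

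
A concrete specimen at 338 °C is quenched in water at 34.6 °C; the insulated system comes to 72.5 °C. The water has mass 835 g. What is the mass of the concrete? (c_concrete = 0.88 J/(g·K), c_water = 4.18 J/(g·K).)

m ≈ 566 g

Taking heat into each body as positive, Σ m c ΔT = 0:
m·0.88·(72.5 − 338) + 835·4.18·(72.5 − 34.6) = 0
-233.64 m = -132282
m = -132282/-233.64 ≈ 566.2 g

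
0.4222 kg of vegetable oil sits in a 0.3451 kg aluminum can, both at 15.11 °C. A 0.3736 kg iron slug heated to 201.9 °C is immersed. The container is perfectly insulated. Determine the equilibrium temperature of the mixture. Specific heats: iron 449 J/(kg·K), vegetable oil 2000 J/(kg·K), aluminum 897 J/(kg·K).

T_f ≈ 38.8 °C

With ΣQ=0 the equilibrium temperature is the m·c-weighted mean:
T_f = (167.75·201.9 + 844.4·15.11 + 309.55·15.11) / (167.75 + 844.4 + 309.55)
    = 51304 / 1321.7 ≈ 38.82 °C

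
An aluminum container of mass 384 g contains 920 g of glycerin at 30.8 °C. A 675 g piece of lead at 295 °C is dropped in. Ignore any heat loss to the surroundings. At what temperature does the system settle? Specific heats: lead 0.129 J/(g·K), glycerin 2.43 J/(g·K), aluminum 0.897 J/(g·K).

Let T be the final temperature. ΣQ_i = 0:
675·0.129·(T − 295) + 920·2.43·(T − 30.8) + 384·0.897·(T − 30.8) = 0
87.08(T − 295) + 2235.6(T − 30.8) + 344.45(T − 30.8) = 0
(87.08 + 2235.6 + 344.45) T = 87.08·295 + 2235.6·30.8 + 344.45·30.8
T = 105153/2667.1 ≈ 39.43 °C

T_f ≈ 39.4 °C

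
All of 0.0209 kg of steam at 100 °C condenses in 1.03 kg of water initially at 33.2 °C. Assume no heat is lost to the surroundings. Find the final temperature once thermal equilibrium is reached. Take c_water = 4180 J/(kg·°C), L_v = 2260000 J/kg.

T_f ≈ 45.3 °C

Taking heat into each body as positive, Σ m c ΔT = 0:
latent heat released on condensation: 0.0209·2260000 = 47234; condensed water 100 °C→T: 87.36(T − 100); water warms: 1.03·4180·(T − 33.2) = 4305.4(T − 33.2)
4392.8 T = 47234 + 8736.2 + 142939 = 198909
T ≈ 45.28 °C — below 100 °C, confirming all the steam condensed.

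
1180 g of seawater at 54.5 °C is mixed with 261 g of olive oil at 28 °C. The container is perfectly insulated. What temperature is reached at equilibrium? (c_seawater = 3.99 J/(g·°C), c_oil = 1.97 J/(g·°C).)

Heat lost by the seawater equals heat gained by the oil:
1180·3.99·(54.5 − T) = 261·1.97·(T − 28)
4708.2(54.5 − T) = 514.17(T − 28)
5222.4 T = 270994  ⇒  T ≈ 51.89 °C

T_f ≈ 51.9 °C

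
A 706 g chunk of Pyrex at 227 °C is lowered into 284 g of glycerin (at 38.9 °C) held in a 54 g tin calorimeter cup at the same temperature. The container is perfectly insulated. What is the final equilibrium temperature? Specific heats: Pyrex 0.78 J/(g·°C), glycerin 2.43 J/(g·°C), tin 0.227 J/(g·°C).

T_f ≈ 121.6 °C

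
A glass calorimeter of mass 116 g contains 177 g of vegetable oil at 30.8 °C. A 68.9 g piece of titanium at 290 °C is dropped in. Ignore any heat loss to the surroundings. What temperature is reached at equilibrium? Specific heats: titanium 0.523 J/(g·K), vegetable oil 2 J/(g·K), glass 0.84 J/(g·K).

T_f ≈ 50.0 °C

Energy conservation, ΣQ = 0:
68.9×0.523×(T − 290) + 177×2×(T − 30.8) + 116×0.84×(T − 30.8) = 0
36.03(T − 290) + 354(T − 30.8) + 97.44(T − 30.8) = 0
487.47 T = 24354
T = 24354/487.47 ≈ 49.96 °C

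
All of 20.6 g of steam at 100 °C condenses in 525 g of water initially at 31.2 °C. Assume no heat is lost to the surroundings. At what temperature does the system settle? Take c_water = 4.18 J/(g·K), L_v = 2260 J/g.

T_f ≈ 54.2 °C

Energy conservation, ΣQ = 0:
steam→water at 100 °C releases m L_v = 20.6·2260 = 46556
  condensed water 100 °C→T: 86.11(T − 100)
  water warms: 525·4.18·(T − 31.2) = 2194.5(T − 31.2)
2280.6 T = 46556 + 8610.8 + 68468 = 123635
T ≈ 54.21 °C (< 100 °C, so full condensation is consistent).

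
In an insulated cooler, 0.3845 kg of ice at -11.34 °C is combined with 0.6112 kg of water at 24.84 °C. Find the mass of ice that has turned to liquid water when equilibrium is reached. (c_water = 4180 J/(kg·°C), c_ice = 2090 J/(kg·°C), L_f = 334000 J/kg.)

Cooling the water to 0 °C releases 0.6112×4180×24.84 = 63462 J.
Warming the ice to 0 °C takes 0.3845×2090×11.34 = 9112.9 J, leaving 54349 J for melting.
Fully melting the ice requires m_ice L_f = 0.3845×334000 = 128423 J.
Since 54349 < 128423 J, not all the ice melts; equilibrium is at 0 °C.
m_melt = 54349 / L_f = 0.1627 kg.

m_melted ≈ 0.163 kg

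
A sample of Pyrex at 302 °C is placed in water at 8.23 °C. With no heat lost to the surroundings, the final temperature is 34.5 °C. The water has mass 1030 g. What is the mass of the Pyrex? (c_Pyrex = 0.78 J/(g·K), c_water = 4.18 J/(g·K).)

|Q_Pyrex| = |Q_water|:
m×0.78×(302 − 34.5) = 1030×4.18×(34.5 − 8.23)
208.65 m = 113103  ⇒  m ≈ 542.1 g

m ≈ 542 g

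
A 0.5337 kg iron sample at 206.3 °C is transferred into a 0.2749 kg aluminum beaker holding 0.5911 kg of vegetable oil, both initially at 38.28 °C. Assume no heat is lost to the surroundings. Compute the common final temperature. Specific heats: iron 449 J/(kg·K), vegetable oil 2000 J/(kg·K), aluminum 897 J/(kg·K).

T_f ≈ 62.4 °C

T_f = Σ m_i c_i T_i / Σ m_i c_i:
T_f = (239.63*206.3 + 1182.2*38.28 + 246.59*38.28) / (239.63 + 1182.2 + 246.59)
    = 104130 / 1668.4 ≈ 62.41 °C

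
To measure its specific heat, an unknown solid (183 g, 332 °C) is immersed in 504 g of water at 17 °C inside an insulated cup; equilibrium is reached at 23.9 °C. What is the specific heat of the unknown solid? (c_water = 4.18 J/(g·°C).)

c ≈ 0.258 J/(g·°C)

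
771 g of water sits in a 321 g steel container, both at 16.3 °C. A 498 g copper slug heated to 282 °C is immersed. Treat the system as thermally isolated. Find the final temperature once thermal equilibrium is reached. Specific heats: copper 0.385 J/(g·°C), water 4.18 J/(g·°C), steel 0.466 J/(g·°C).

T_f ≈ 30.6 °C

T_f is the heat-capacity-weighted average of the initial temperatures:
T_f = (191.73·282 + 3222.8·16.3 + 149.59·16.3) / (191.73 + 3222.8 + 149.59)
    = 109037 / 3564.1 ≈ 30.59 °C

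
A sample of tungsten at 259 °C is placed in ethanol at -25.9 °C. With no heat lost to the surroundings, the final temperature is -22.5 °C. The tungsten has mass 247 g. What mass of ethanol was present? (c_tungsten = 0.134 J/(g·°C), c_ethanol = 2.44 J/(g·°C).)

m ≈ 1120 g

Energy conservation, ΣQ = 0:
247·0.134·(-22.5 − 259) + m·2.44·(-22.5 − (-25.9)) = 0
8.296 m = 9317.1
m = 9317.1/8.296 ≈ 1123 g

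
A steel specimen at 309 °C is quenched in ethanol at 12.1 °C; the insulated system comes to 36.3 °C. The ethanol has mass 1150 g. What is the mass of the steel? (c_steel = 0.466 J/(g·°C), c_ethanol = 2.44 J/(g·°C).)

Energy conservation, ΣQ = 0:
m·0.466·(36.3 − 309) + 1150·2.44·(36.3 − 12.1) = 0
-127.08 m = -67905
m = -67905/-127.08 ≈ 534.4 g

m ≈ 534 g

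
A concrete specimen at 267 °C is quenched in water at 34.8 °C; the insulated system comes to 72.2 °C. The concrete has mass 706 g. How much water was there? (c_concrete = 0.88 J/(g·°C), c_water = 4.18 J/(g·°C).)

m ≈ 774 g

Energy conservation, ΣQ = 0:
706×0.88×(72.2 − 267) + m×4.18×(72.2 − 34.8) = 0
156.33 m = 121025
m = 121025/156.33 ≈ 774.2 g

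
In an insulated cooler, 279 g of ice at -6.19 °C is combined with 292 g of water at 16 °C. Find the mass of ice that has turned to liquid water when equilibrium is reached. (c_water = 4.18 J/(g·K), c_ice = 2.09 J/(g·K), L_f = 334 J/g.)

m_melted ≈ 47.7 g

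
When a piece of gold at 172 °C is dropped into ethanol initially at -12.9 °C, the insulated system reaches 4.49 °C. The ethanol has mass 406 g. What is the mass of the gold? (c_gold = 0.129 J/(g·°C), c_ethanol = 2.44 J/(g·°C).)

m ≈ 797 g

Conservation of energy gives ΣQ = 0:
m·0.129·(4.49 − 172) + 406·2.44·(4.49 − (-12.9)) = 0
-21.61 m = -17227
m = -17227/-21.61 ≈ 797.2 g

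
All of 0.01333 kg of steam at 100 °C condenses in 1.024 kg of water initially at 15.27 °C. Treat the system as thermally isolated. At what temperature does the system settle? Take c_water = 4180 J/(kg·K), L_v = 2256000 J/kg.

T_f ≈ 23.3 °C

Let T be the final temperature. ΣQ_i = 0:
condense steam: −0.01333×2256000 = −30072
  condensed water 100 °C→T: 55.72(T − 100)
  water warms: 1.024×4180×(T − 15.27) = 4280.3(T − 15.27)
4336 T = 30072 + 5571.9 + 65360 = 101005
T ≈ 23.29 °C, under the boiling point, so the assumption holds.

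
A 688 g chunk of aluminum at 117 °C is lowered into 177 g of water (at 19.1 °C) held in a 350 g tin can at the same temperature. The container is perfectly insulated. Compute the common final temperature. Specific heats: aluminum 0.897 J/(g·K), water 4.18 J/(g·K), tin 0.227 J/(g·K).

T_f ≈ 61.2 °C

Net heat exchanged in the isolated system is zero:
688*0.897*(T − 117) + 177*4.18*(T − 19.1) + 350*0.227*(T − 19.1) = 0
617.14(T − 117) + 739.86(T − 19.1) + 79.45(T − 19.1) = 0
(617.14 + 739.86 + 79.45) T = 617.14*117 + 739.86*19.1 + 79.45*19.1
T = 87854 / 1436.4 = 61.2 °C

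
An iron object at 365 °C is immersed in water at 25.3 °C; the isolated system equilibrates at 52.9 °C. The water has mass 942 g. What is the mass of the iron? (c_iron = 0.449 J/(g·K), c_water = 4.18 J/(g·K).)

Taking heat into each body as positive, Σ m c ΔT = 0:
m×0.449×(52.9 − 365) + 942×4.18×(52.9 − 25.3) = 0
-140.13 m = -108677
m = -108677/-140.13 ≈ 775.5 g

m ≈ 776 g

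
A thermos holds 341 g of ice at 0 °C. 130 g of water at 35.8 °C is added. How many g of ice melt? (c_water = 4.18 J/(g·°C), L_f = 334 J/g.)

m_melted ≈ 58.2 g

Heat available from the water dropping to 0 °C: 130·4.18·35.8 = 19454 J.
To melt every bit of ice: 341·334 = 113894 J.
Since 19454 < 113894 J, not all the ice melts; equilibrium is at 0 °C.
m_melted·334 = 19454  ⇒  m_melted ≈ 58.24 g.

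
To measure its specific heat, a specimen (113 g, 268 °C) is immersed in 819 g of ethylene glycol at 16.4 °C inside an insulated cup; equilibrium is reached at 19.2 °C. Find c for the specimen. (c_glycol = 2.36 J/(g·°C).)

c ≈ 0.192 J/(g·°C)

Energy conservation, ΣQ = 0:
113·c·(19.2 − 268) + 819·2.36·(19.2 − 16.4) = 0
-28114 c = -5412
c = -5412/-28114 ≈ 0.1925 J/(g·°C)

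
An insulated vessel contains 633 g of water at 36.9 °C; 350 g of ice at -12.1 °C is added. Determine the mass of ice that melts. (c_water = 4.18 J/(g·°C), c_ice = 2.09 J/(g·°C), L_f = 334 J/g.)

Heat available from the water dropping to 0 °C: 633·4.18·36.9 = 97635 J.
Warming the ice to 0 °C takes 350·2.09·12.1 = 8851.1 J, leaving 88784 J for melting.
Melting all 350 g of ice would need 350·334 = 116900 J.
Since 88784 < 116900 J, not all the ice melts; equilibrium is at 0 °C.
m_melted·334 = 88784  ⇒  m_melted ≈ 265.8 g.

m_melted ≈ 266 g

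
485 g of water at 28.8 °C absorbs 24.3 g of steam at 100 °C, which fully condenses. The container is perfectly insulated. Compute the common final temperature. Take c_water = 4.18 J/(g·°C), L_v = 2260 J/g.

Let T be the final temperature. ΣQ_i = 0:
steam→water at 100 °C releases m L_v = 24.3×2260 = 54918; condensate cools 100→T: 24.3×4.18×(T − 100) = 101.57(T − 100); water warms: 485×4.18×(T − 28.8) = 2027.3(T − 28.8)
2128.9 T = 54918 + 10157 + 58386 = 123462
T ≈ 57.99 °C — below 100 °C, confirming all the steam condensed.

T_f ≈ 58.0 °C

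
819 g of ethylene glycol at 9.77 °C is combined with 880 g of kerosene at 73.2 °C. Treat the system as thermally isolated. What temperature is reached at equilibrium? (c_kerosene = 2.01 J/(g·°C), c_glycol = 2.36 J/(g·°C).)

T_f is the heat-capacity-weighted average of the initial temperatures:
T_f = (1768.8×73.2 + 1932.8×9.77) / (1768.8 + 1932.8)
    = 148360 / 3701.6 ≈ 40.08 °C

T_f ≈ 40.1 °C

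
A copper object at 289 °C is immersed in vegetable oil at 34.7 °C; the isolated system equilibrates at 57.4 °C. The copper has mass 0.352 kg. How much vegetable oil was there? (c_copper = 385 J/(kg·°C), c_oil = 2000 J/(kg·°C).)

m ≈ 0.691 kg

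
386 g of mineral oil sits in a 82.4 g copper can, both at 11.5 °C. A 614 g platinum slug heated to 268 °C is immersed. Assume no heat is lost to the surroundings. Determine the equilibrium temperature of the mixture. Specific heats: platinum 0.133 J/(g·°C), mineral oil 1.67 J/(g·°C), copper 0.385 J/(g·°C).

T_f is the heat-capacity-weighted average of the initial temperatures:
T_f = (81.66·268 + 644.62·11.5 + 31.72·11.5) / (81.66 + 644.62 + 31.72)
    = 29663 / 758.01 ≈ 39.13 °C

T_f ≈ 39.1 °C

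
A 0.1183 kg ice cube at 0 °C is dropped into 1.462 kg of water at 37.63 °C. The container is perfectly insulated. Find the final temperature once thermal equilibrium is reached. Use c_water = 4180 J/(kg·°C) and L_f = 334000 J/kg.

T_f ≈ 28.8 °C

Conservation of energy gives ΣQ = 0:
latent heat to melt: 0.1183×334000 = 39512; warm the meltwater: 494.49 T; water: 6111.2(T − 37.63)
6605.7 T = 229963 − 39512 = 190451
T ≈ 28.83 °C. Since T > 0 °C, the all-ice-melts assumption holds.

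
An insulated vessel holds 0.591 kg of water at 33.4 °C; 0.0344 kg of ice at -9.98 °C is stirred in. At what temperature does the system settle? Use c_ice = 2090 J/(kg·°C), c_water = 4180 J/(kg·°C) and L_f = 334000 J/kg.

T_f ≈ 26.9 °C

Energy balance with sensible and latent terms:
ice -9.98→0 °C: 0.0344×2090×9.98 = 717.52; latent heat to melt: 0.0344×334000 = 11490; warm the meltwater: 143.79 T; water cools: 0.591×4180×(T − 33.4) = 2470.4(T − 33.4)
2614.2 T = 82511 − 12207 = 70304
T ≈ 26.89 °C — above 0 °C, consistent with complete melting.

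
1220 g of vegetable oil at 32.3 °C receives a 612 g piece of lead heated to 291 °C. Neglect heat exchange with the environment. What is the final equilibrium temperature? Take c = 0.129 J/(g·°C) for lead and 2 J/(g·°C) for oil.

T_f ≈ 40.4 °C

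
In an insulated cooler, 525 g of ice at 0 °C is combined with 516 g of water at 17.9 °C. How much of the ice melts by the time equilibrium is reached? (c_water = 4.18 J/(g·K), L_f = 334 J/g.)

Cooling the water to 0 °C releases 516·4.18·17.9 = 38608 J.
Fully melting the ice requires m_ice L_f = 525·334 = 175350 J.
That's not enough to melt it all — equilibrium is at 0 °C with ice remaining.
m_melt = 38608 / L_f = 115.6 g.

m_melted ≈ 116 g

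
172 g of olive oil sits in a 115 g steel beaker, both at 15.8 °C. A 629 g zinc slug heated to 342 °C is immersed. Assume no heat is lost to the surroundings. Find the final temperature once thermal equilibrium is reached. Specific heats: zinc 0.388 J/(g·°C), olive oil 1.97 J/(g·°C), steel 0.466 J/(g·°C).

Taking heat into each body as positive, Σ m c ΔT = 0:
629*0.388*(T − 342) + 172*1.97*(T − 15.8) + 115*0.466*(T − 15.8) = 0
244.05(T − 342) + 338.84(T − 15.8) + 53.59(T − 15.8) = 0
636.48 T = 89666
T ≈ 140.88 °C

T_f ≈ 140.9 °C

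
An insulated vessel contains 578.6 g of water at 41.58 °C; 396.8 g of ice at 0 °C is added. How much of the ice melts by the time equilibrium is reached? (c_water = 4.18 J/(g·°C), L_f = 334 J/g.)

Water can give up m c ΔT = 578.6·4.18·41.58 = 100563 J before reaching 0 °C.
Melting all 396.8 g of ice would need 396.8·334 = 132531 J.
Since 100563 < 132531 J, not all the ice melts; equilibrium is at 0 °C.
Mass melted = 100563/334 ≈ 301.1 g.

m_melted ≈ 301 g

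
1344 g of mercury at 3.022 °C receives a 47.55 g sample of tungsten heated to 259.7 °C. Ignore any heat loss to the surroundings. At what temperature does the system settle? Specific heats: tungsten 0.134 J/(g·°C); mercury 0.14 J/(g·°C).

T_f ≈ 11.4 °C

Heat gained plus heat lost sum to zero:
47.55×0.134×(T − 259.7) + 1344×0.14×(T − 3.022) = 0
6.372(T − 259.7) + 188.16(T − 3.022) = 0
194.53 T = 2223.4
T = 2223.4 / 194.53 = 11.4 °C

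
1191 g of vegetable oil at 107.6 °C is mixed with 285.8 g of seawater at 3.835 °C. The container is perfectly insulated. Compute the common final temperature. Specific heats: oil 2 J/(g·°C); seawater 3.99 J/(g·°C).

Heat lost by the oil equals heat gained by the seawater:
1191·2·(107.6 − T) = 285.8·3.99·(T − 3.835)
2382(107.6 − T) = 1140.3(T − 3.835)
3522.3 T = 260676  ⇒  T ≈ 74.01 °C

T_f ≈ 74.0 °C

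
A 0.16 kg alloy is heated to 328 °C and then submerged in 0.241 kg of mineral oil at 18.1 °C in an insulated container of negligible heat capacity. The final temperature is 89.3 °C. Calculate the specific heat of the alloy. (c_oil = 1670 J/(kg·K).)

c ≈ 750 J/(kg·K)

Taking heat into each body as positive, Σ m c ΔT = 0:
0.16·c·(89.3 − 328) + 0.241·1670·(89.3 − 18.1) = 0
-38.19 c = -28656
c = -28656/-38.19 ≈ 750.3 J/(kg·K)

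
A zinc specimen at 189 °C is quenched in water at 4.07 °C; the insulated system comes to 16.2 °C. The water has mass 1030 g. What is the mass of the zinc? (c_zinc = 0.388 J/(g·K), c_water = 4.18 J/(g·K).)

m ≈ 779 g

Energy conservation, ΣQ = 0:
m·0.388·(16.2 − 189) + 1030·4.18·(16.2 − 4.07) = 0
-67.05 m = -52225
m = -52225/-67.05 ≈ 778.9 g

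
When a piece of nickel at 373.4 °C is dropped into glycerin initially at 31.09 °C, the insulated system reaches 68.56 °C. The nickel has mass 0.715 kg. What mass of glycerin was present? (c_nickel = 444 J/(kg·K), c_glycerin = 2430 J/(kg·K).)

Heat lost by the nickel = heat gained by the glycerin:
0.715×444×(373.4 − 68.56) = m×2430×(68.56 − 31.09)
91052 m = 96775  ⇒  m ≈ 1.063 kg

m ≈ 1.06 kg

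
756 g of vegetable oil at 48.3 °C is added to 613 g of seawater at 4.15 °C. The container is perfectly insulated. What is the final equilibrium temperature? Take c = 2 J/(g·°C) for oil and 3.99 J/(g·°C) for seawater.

T_f ≈ 21.0 °C

T_f is the heat-capacity-weighted average of the initial temperatures:
T_f = (1512*48.3 + 2445.9*4.15) / (1512 + 2445.9)
    = 83180 / 3957.9 ≈ 21.02 °C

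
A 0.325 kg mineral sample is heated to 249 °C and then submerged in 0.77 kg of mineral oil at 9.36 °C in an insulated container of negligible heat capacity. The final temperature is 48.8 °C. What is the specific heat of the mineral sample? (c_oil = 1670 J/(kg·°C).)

c ≈ 779 J/(kg·°C)

Taking heat into each body as positive, Σ m c ΔT = 0:
0.325×c×(48.8 − 249) + 0.77×1670×(48.8 − 9.36) = 0
-65.06 c = -50716
c = -50716/-65.06 ≈ 779.5 J/(kg·°C)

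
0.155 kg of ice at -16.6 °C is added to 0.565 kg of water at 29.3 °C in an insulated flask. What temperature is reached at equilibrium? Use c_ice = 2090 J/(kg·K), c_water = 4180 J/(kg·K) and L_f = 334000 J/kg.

T_f ≈ 4.0 °C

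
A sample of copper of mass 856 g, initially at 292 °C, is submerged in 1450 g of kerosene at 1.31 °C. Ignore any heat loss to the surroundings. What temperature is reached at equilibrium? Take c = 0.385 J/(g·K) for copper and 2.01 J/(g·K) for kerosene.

T_f ≈ 30.8 °C

T_f = Σ m_i c_i T_i / Σ m_i c_i:
T_f = (329.56·292 + 2914.5·1.31) / (329.56 + 2914.5)
    = 100050 / 3244.1 ≈ 30.84 °C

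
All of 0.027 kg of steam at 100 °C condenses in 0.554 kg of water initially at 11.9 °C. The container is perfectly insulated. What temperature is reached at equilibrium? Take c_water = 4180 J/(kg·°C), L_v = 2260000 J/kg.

T_f ≈ 41.1 °C

Taking heat into each body as positive, Σ m c ΔT = 0:
condense steam: −0.027×2260000 = −61020; condensate cools 100→T: 0.027×4180×(T − 100) = 112.86(T − 100); water warms: 0.554×4180×(T − 11.9) = 2315.7(T − 11.9)
2428.6 T = 61020 + 11286 + 27557 = 99863
T ≈ 41.12 °C, under the boiling point, so the assumption holds.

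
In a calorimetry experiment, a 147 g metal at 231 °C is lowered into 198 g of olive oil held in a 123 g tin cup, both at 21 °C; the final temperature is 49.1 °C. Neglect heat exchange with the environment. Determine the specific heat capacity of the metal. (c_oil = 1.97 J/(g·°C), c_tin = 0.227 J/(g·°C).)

c ≈ 0.439 J/(g·°C)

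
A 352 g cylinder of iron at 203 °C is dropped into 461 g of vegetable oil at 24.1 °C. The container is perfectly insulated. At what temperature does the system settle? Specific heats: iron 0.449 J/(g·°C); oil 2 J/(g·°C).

T_f ≈ 50.3 °C

Heat gained plus heat lost sum to zero:
352×0.449×(T − 203) + 461×2×(T − 24.1) = 0
1080 T = 54304
T = 54304/1080 ≈ 50.28 °C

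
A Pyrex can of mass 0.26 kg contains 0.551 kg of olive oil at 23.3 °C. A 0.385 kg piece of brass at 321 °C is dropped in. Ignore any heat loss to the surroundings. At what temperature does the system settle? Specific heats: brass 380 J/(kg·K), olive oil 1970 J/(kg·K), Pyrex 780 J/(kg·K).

Energy conservation, ΣQ = 0:
0.385×380×(T − 321) + 0.551×1970×(T − 23.3) + 0.26×780×(T − 23.3) = 0
146.3(T − 321) + 1085.5(T − 23.3) + 202.8(T − 23.3) = 0
(146.3 + 1085.5 + 202.8) T = 146.3×321 + 1085.5×23.3 + 202.8×23.3
T = 76979/1434.6 ≈ 53.66 °C

T_f ≈ 53.7 °C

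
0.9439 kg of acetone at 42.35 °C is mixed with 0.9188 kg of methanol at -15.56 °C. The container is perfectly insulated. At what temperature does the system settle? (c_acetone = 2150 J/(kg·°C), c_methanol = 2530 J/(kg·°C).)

Conservation of energy gives ΣQ = 0:
0.9439×2150×(T − 42.35) + 0.9188×2530×(T − (-15.56)) = 0
4353.9 T = 49774
T = 49774 / 4353.9 = 11.4 °C

T_f ≈ 11.4 °C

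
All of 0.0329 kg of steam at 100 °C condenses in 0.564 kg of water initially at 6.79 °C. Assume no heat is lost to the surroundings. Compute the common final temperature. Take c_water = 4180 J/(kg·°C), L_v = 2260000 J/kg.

Let T be the final temperature. ΣQ_i = 0:
condense steam: −0.0329×2260000 = −74354
  condensed water 100 °C→T: 137.52(T − 100)
  water warms: 0.564×4180×(T − 6.79) = 2357.5(T − 6.79)
2495 T = 74354 + 13752 + 16008 = 104114
T ≈ 41.73 °C, under the boiling point, so the assumption holds.

T_f ≈ 41.7 °C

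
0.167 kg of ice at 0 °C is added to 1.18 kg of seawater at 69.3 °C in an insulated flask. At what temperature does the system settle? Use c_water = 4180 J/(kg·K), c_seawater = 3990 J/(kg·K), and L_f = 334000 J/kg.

Energy balance with sensible and latent terms:
latent heat to melt: 0.167×334000 = 55778
  warm the meltwater: 698.06 T
  seawater cools: 1.18×3990×(T − 69.3) = 4708.2(T − 69.3)
5406.3 T = 326278 − 55778 = 270500
T ≈ 50.03 °C (positive, so assuming full melt was valid).

T_f ≈ 50.0 °C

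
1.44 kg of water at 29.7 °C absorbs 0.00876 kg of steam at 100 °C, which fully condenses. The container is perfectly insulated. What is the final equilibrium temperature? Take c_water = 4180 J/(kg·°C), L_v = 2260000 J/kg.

Net heat exchanged in the isolated system is zero:
steam→water at 100 °C releases m L_v = 0.00876×2260000 = 19798; condensed water 100 °C→T: 36.62(T − 100); water warms: 1.44×4180×(T − 29.7) = 6019.2(T − 29.7)
6055.8 T = 19798 + 3661.7 + 178770 = 202230
T ≈ 33.39 °C — below 100 °C, confirming all the steam condensed.

T_f ≈ 33.4 °C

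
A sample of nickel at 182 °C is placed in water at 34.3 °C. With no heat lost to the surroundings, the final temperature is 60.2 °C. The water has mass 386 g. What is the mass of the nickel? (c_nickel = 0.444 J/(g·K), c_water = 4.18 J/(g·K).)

Conservation of energy gives ΣQ = 0:
m×0.444×(60.2 − 182) + 386×4.18×(60.2 − 34.3) = 0
-54.08 m = -41789
m = -41789/-54.08 ≈ 772.7 g

m ≈ 773 g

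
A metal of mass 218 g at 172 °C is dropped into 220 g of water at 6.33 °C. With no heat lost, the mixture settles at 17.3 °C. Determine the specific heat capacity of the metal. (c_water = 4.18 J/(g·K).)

m_s c (T_s − T_f) = m_water c_water (T_f − T_0):
218·c·(172 − 17.3) = 220·4.18·(17.3 − 6.33)
33725 c = 10088  ⇒  c ≈ 0.2991 J/(g·K)

c ≈ 0.299 J/(g·K)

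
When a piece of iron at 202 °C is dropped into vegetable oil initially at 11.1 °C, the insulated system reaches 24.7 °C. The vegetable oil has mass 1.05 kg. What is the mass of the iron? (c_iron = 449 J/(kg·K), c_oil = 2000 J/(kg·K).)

|Q_iron| = |Q_oil|:
m×449×(202 − 24.7) = 1.05×2000×(24.7 − 11.1)
79608 m = 28560  ⇒  m ≈ 0.3588 kg

m ≈ 0.359 kg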